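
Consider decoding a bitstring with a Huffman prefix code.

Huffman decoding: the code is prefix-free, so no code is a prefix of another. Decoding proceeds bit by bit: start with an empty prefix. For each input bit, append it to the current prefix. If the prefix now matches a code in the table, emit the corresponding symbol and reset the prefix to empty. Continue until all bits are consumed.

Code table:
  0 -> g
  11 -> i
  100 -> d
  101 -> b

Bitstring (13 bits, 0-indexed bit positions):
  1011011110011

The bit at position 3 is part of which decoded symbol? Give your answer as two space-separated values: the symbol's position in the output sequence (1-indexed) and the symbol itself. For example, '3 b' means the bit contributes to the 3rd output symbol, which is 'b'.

Bit 0: prefix='1' (no match yet)
Bit 1: prefix='10' (no match yet)
Bit 2: prefix='101' -> emit 'b', reset
Bit 3: prefix='1' (no match yet)
Bit 4: prefix='10' (no match yet)
Bit 5: prefix='101' -> emit 'b', reset
Bit 6: prefix='1' (no match yet)
Bit 7: prefix='11' -> emit 'i', reset

Answer: 2 b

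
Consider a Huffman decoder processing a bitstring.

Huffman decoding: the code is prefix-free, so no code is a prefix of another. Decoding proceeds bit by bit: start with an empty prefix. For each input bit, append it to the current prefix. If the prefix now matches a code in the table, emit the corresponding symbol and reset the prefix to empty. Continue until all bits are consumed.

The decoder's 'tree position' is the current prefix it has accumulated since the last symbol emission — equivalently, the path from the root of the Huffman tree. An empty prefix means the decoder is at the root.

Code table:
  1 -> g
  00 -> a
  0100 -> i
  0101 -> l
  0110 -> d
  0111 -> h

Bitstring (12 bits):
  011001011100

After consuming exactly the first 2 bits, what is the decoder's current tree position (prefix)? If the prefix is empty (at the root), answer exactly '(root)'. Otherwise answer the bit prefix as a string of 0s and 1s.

Answer: 01

Derivation:
Bit 0: prefix='0' (no match yet)
Bit 1: prefix='01' (no match yet)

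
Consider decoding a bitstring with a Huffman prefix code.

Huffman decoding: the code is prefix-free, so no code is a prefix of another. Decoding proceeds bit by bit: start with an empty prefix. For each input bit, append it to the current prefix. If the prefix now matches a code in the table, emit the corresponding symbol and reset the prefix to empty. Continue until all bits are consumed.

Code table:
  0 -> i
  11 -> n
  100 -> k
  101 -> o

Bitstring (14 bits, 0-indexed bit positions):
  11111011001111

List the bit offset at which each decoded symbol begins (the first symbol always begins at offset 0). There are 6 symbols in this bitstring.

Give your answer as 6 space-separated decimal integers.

Answer: 0 2 4 7 10 12

Derivation:
Bit 0: prefix='1' (no match yet)
Bit 1: prefix='11' -> emit 'n', reset
Bit 2: prefix='1' (no match yet)
Bit 3: prefix='11' -> emit 'n', reset
Bit 4: prefix='1' (no match yet)
Bit 5: prefix='10' (no match yet)
Bit 6: prefix='101' -> emit 'o', reset
Bit 7: prefix='1' (no match yet)
Bit 8: prefix='10' (no match yet)
Bit 9: prefix='100' -> emit 'k', reset
Bit 10: prefix='1' (no match yet)
Bit 11: prefix='11' -> emit 'n', reset
Bit 12: prefix='1' (no match yet)
Bit 13: prefix='11' -> emit 'n', reset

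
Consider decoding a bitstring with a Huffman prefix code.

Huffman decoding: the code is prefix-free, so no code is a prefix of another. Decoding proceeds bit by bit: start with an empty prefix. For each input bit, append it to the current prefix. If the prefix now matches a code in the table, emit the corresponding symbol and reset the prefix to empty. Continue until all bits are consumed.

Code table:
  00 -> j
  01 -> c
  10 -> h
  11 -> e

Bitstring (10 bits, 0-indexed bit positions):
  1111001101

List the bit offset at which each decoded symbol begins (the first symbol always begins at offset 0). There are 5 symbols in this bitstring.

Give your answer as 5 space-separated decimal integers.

Answer: 0 2 4 6 8

Derivation:
Bit 0: prefix='1' (no match yet)
Bit 1: prefix='11' -> emit 'e', reset
Bit 2: prefix='1' (no match yet)
Bit 3: prefix='11' -> emit 'e', reset
Bit 4: prefix='0' (no match yet)
Bit 5: prefix='00' -> emit 'j', reset
Bit 6: prefix='1' (no match yet)
Bit 7: prefix='11' -> emit 'e', reset
Bit 8: prefix='0' (no match yet)
Bit 9: prefix='01' -> emit 'c', reset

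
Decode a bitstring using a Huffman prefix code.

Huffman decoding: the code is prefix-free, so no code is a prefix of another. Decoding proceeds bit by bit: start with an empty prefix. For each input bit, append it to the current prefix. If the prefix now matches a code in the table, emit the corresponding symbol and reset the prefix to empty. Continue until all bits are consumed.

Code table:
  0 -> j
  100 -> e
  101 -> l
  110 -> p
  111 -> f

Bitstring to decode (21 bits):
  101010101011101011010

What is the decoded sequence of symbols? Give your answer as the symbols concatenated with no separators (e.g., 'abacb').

Answer: ljljlpllj

Derivation:
Bit 0: prefix='1' (no match yet)
Bit 1: prefix='10' (no match yet)
Bit 2: prefix='101' -> emit 'l', reset
Bit 3: prefix='0' -> emit 'j', reset
Bit 4: prefix='1' (no match yet)
Bit 5: prefix='10' (no match yet)
Bit 6: prefix='101' -> emit 'l', reset
Bit 7: prefix='0' -> emit 'j', reset
Bit 8: prefix='1' (no match yet)
Bit 9: prefix='10' (no match yet)
Bit 10: prefix='101' -> emit 'l', reset
Bit 11: prefix='1' (no match yet)
Bit 12: prefix='11' (no match yet)
Bit 13: prefix='110' -> emit 'p', reset
Bit 14: prefix='1' (no match yet)
Bit 15: prefix='10' (no match yet)
Bit 16: prefix='101' -> emit 'l', reset
Bit 17: prefix='1' (no match yet)
Bit 18: prefix='10' (no match yet)
Bit 19: prefix='101' -> emit 'l', reset
Bit 20: prefix='0' -> emit 'j', reset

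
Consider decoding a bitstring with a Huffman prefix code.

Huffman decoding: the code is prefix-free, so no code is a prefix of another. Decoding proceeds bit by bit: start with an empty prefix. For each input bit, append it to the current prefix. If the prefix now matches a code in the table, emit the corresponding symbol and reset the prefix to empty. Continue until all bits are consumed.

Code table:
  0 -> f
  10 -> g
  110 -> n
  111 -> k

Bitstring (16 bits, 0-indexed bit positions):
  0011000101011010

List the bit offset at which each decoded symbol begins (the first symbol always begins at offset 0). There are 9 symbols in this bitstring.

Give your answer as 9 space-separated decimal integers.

Bit 0: prefix='0' -> emit 'f', reset
Bit 1: prefix='0' -> emit 'f', reset
Bit 2: prefix='1' (no match yet)
Bit 3: prefix='11' (no match yet)
Bit 4: prefix='110' -> emit 'n', reset
Bit 5: prefix='0' -> emit 'f', reset
Bit 6: prefix='0' -> emit 'f', reset
Bit 7: prefix='1' (no match yet)
Bit 8: prefix='10' -> emit 'g', reset
Bit 9: prefix='1' (no match yet)
Bit 10: prefix='10' -> emit 'g', reset
Bit 11: prefix='1' (no match yet)
Bit 12: prefix='11' (no match yet)
Bit 13: prefix='110' -> emit 'n', reset
Bit 14: prefix='1' (no match yet)
Bit 15: prefix='10' -> emit 'g', reset

Answer: 0 1 2 5 6 7 9 11 14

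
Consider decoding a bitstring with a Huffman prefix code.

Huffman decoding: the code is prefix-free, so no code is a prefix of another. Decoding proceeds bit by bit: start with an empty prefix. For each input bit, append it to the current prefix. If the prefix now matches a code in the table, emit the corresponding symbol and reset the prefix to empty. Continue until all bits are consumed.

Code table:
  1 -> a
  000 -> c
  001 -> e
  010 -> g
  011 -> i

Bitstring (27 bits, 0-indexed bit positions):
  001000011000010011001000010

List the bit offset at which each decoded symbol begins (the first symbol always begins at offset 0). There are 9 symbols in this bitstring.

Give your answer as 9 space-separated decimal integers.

Bit 0: prefix='0' (no match yet)
Bit 1: prefix='00' (no match yet)
Bit 2: prefix='001' -> emit 'e', reset
Bit 3: prefix='0' (no match yet)
Bit 4: prefix='00' (no match yet)
Bit 5: prefix='000' -> emit 'c', reset
Bit 6: prefix='0' (no match yet)
Bit 7: prefix='01' (no match yet)
Bit 8: prefix='011' -> emit 'i', reset
Bit 9: prefix='0' (no match yet)
Bit 10: prefix='00' (no match yet)
Bit 11: prefix='000' -> emit 'c', reset
Bit 12: prefix='0' (no match yet)
Bit 13: prefix='01' (no match yet)
Bit 14: prefix='010' -> emit 'g', reset
Bit 15: prefix='0' (no match yet)
Bit 16: prefix='01' (no match yet)
Bit 17: prefix='011' -> emit 'i', reset
Bit 18: prefix='0' (no match yet)
Bit 19: prefix='00' (no match yet)
Bit 20: prefix='001' -> emit 'e', reset
Bit 21: prefix='0' (no match yet)
Bit 22: prefix='00' (no match yet)
Bit 23: prefix='000' -> emit 'c', reset
Bit 24: prefix='0' (no match yet)
Bit 25: prefix='01' (no match yet)
Bit 26: prefix='010' -> emit 'g', reset

Answer: 0 3 6 9 12 15 18 21 24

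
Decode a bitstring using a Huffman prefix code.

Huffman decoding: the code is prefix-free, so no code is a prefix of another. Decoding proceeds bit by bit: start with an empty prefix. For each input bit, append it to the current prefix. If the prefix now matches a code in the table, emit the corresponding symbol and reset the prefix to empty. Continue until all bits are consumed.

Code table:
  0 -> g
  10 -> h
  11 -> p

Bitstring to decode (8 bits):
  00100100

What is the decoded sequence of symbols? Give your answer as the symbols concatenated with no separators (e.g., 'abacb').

Bit 0: prefix='0' -> emit 'g', reset
Bit 1: prefix='0' -> emit 'g', reset
Bit 2: prefix='1' (no match yet)
Bit 3: prefix='10' -> emit 'h', reset
Bit 4: prefix='0' -> emit 'g', reset
Bit 5: prefix='1' (no match yet)
Bit 6: prefix='10' -> emit 'h', reset
Bit 7: prefix='0' -> emit 'g', reset

Answer: gghghg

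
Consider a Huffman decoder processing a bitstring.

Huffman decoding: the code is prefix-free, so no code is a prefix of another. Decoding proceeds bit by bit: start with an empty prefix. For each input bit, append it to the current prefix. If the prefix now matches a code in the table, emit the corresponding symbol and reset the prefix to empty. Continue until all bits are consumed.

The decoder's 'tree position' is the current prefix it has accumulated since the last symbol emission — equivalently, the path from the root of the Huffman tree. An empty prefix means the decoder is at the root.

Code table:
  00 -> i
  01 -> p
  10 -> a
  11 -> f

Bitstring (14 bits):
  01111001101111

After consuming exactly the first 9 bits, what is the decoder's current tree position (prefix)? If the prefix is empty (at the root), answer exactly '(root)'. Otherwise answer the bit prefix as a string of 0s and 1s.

Answer: 1

Derivation:
Bit 0: prefix='0' (no match yet)
Bit 1: prefix='01' -> emit 'p', reset
Bit 2: prefix='1' (no match yet)
Bit 3: prefix='11' -> emit 'f', reset
Bit 4: prefix='1' (no match yet)
Bit 5: prefix='10' -> emit 'a', reset
Bit 6: prefix='0' (no match yet)
Bit 7: prefix='01' -> emit 'p', reset
Bit 8: prefix='1' (no match yet)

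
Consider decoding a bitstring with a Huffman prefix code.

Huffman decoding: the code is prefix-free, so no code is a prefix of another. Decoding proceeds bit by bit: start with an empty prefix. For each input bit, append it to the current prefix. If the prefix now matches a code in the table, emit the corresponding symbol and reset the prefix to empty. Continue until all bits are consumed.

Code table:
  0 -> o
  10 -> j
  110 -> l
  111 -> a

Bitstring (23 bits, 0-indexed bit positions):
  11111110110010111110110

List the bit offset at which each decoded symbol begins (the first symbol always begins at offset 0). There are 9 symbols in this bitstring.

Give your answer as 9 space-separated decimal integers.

Answer: 0 3 6 8 11 12 14 17 20

Derivation:
Bit 0: prefix='1' (no match yet)
Bit 1: prefix='11' (no match yet)
Bit 2: prefix='111' -> emit 'a', reset
Bit 3: prefix='1' (no match yet)
Bit 4: prefix='11' (no match yet)
Bit 5: prefix='111' -> emit 'a', reset
Bit 6: prefix='1' (no match yet)
Bit 7: prefix='10' -> emit 'j', reset
Bit 8: prefix='1' (no match yet)
Bit 9: prefix='11' (no match yet)
Bit 10: prefix='110' -> emit 'l', reset
Bit 11: prefix='0' -> emit 'o', reset
Bit 12: prefix='1' (no match yet)
Bit 13: prefix='10' -> emit 'j', reset
Bit 14: prefix='1' (no match yet)
Bit 15: prefix='11' (no match yet)
Bit 16: prefix='111' -> emit 'a', reset
Bit 17: prefix='1' (no match yet)
Bit 18: prefix='11' (no match yet)
Bit 19: prefix='110' -> emit 'l', reset
Bit 20: prefix='1' (no match yet)
Bit 21: prefix='11' (no match yet)
Bit 22: prefix='110' -> emit 'l', reset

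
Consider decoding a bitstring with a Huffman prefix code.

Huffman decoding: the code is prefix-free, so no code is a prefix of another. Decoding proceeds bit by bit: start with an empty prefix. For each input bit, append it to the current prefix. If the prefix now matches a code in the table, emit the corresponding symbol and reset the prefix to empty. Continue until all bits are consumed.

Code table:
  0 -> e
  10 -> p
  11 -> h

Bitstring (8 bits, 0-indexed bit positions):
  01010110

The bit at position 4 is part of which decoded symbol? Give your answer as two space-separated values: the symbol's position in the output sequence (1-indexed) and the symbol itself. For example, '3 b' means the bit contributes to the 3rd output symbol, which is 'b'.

Bit 0: prefix='0' -> emit 'e', reset
Bit 1: prefix='1' (no match yet)
Bit 2: prefix='10' -> emit 'p', reset
Bit 3: prefix='1' (no match yet)
Bit 4: prefix='10' -> emit 'p', reset
Bit 5: prefix='1' (no match yet)
Bit 6: prefix='11' -> emit 'h', reset
Bit 7: prefix='0' -> emit 'e', reset

Answer: 3 p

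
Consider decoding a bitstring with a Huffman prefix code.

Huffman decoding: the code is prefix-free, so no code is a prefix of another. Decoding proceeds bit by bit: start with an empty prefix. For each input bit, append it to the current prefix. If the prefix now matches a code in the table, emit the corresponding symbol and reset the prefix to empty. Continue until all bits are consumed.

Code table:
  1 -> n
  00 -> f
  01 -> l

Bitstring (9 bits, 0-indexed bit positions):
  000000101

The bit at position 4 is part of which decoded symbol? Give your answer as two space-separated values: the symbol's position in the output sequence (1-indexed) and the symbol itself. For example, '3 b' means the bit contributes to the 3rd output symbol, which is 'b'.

Answer: 3 f

Derivation:
Bit 0: prefix='0' (no match yet)
Bit 1: prefix='00' -> emit 'f', reset
Bit 2: prefix='0' (no match yet)
Bit 3: prefix='00' -> emit 'f', reset
Bit 4: prefix='0' (no match yet)
Bit 5: prefix='00' -> emit 'f', reset
Bit 6: prefix='1' -> emit 'n', reset
Bit 7: prefix='0' (no match yet)
Bit 8: prefix='01' -> emit 'l', reset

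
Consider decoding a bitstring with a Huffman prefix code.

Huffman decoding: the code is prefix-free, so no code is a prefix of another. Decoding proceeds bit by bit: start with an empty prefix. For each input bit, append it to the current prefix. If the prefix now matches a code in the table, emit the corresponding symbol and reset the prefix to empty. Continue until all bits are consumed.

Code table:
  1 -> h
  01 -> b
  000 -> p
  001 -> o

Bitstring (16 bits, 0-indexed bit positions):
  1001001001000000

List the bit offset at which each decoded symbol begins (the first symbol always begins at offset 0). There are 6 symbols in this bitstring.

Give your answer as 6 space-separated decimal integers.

Bit 0: prefix='1' -> emit 'h', reset
Bit 1: prefix='0' (no match yet)
Bit 2: prefix='00' (no match yet)
Bit 3: prefix='001' -> emit 'o', reset
Bit 4: prefix='0' (no match yet)
Bit 5: prefix='00' (no match yet)
Bit 6: prefix='001' -> emit 'o', reset
Bit 7: prefix='0' (no match yet)
Bit 8: prefix='00' (no match yet)
Bit 9: prefix='001' -> emit 'o', reset
Bit 10: prefix='0' (no match yet)
Bit 11: prefix='00' (no match yet)
Bit 12: prefix='000' -> emit 'p', reset
Bit 13: prefix='0' (no match yet)
Bit 14: prefix='00' (no match yet)
Bit 15: prefix='000' -> emit 'p', reset

Answer: 0 1 4 7 10 13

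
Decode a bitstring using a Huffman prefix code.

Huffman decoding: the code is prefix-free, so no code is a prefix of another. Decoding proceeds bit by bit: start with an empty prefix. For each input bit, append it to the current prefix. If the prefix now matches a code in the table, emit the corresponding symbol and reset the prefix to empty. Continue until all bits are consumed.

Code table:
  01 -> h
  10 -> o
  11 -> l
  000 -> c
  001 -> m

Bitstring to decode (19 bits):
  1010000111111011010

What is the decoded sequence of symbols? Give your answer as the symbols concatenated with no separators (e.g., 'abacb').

Bit 0: prefix='1' (no match yet)
Bit 1: prefix='10' -> emit 'o', reset
Bit 2: prefix='1' (no match yet)
Bit 3: prefix='10' -> emit 'o', reset
Bit 4: prefix='0' (no match yet)
Bit 5: prefix='00' (no match yet)
Bit 6: prefix='000' -> emit 'c', reset
Bit 7: prefix='1' (no match yet)
Bit 8: prefix='11' -> emit 'l', reset
Bit 9: prefix='1' (no match yet)
Bit 10: prefix='11' -> emit 'l', reset
Bit 11: prefix='1' (no match yet)
Bit 12: prefix='11' -> emit 'l', reset
Bit 13: prefix='0' (no match yet)
Bit 14: prefix='01' -> emit 'h', reset
Bit 15: prefix='1' (no match yet)
Bit 16: prefix='10' -> emit 'o', reset
Bit 17: prefix='1' (no match yet)
Bit 18: prefix='10' -> emit 'o', reset

Answer: ooclllhoo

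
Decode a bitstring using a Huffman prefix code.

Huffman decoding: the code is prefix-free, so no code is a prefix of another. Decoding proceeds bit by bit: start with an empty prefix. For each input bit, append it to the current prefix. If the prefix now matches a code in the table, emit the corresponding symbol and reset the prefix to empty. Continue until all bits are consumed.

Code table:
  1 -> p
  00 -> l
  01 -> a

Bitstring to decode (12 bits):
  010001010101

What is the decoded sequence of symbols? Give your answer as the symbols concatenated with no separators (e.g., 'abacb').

Bit 0: prefix='0' (no match yet)
Bit 1: prefix='01' -> emit 'a', reset
Bit 2: prefix='0' (no match yet)
Bit 3: prefix='00' -> emit 'l', reset
Bit 4: prefix='0' (no match yet)
Bit 5: prefix='01' -> emit 'a', reset
Bit 6: prefix='0' (no match yet)
Bit 7: prefix='01' -> emit 'a', reset
Bit 8: prefix='0' (no match yet)
Bit 9: prefix='01' -> emit 'a', reset
Bit 10: prefix='0' (no match yet)
Bit 11: prefix='01' -> emit 'a', reset

Answer: alaaaa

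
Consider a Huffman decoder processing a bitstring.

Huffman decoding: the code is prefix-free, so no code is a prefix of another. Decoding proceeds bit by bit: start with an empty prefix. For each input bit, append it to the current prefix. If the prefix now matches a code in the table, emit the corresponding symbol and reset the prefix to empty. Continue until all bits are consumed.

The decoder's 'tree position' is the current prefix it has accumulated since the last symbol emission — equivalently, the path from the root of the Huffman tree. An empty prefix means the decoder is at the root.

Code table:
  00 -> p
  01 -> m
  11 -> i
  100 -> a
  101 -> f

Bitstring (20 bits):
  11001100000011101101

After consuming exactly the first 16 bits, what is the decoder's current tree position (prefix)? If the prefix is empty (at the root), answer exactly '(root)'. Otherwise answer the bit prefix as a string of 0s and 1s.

Answer: 10

Derivation:
Bit 0: prefix='1' (no match yet)
Bit 1: prefix='11' -> emit 'i', reset
Bit 2: prefix='0' (no match yet)
Bit 3: prefix='00' -> emit 'p', reset
Bit 4: prefix='1' (no match yet)
Bit 5: prefix='11' -> emit 'i', reset
Bit 6: prefix='0' (no match yet)
Bit 7: prefix='00' -> emit 'p', reset
Bit 8: prefix='0' (no match yet)
Bit 9: prefix='00' -> emit 'p', reset
Bit 10: prefix='0' (no match yet)
Bit 11: prefix='00' -> emit 'p', reset
Bit 12: prefix='1' (no match yet)
Bit 13: prefix='11' -> emit 'i', reset
Bit 14: prefix='1' (no match yet)
Bit 15: prefix='10' (no match yet)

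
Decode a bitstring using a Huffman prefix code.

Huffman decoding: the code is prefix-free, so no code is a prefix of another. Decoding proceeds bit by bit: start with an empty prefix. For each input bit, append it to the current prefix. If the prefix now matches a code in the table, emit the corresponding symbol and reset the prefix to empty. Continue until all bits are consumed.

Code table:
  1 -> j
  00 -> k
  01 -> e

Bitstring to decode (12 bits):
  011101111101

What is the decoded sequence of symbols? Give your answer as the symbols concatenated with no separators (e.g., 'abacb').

Answer: ejjejjjje

Derivation:
Bit 0: prefix='0' (no match yet)
Bit 1: prefix='01' -> emit 'e', reset
Bit 2: prefix='1' -> emit 'j', reset
Bit 3: prefix='1' -> emit 'j', reset
Bit 4: prefix='0' (no match yet)
Bit 5: prefix='01' -> emit 'e', reset
Bit 6: prefix='1' -> emit 'j', reset
Bit 7: prefix='1' -> emit 'j', reset
Bit 8: prefix='1' -> emit 'j', reset
Bit 9: prefix='1' -> emit 'j', reset
Bit 10: prefix='0' (no match yet)
Bit 11: prefix='01' -> emit 'e', reset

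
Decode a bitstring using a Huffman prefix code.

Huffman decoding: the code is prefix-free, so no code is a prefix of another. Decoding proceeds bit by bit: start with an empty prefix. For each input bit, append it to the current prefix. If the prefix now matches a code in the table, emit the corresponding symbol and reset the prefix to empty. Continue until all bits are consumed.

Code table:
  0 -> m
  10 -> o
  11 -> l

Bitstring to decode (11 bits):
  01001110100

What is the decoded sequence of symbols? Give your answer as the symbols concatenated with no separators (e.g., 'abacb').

Bit 0: prefix='0' -> emit 'm', reset
Bit 1: prefix='1' (no match yet)
Bit 2: prefix='10' -> emit 'o', reset
Bit 3: prefix='0' -> emit 'm', reset
Bit 4: prefix='1' (no match yet)
Bit 5: prefix='11' -> emit 'l', reset
Bit 6: prefix='1' (no match yet)
Bit 7: prefix='10' -> emit 'o', reset
Bit 8: prefix='1' (no match yet)
Bit 9: prefix='10' -> emit 'o', reset
Bit 10: prefix='0' -> emit 'm', reset

Answer: momloom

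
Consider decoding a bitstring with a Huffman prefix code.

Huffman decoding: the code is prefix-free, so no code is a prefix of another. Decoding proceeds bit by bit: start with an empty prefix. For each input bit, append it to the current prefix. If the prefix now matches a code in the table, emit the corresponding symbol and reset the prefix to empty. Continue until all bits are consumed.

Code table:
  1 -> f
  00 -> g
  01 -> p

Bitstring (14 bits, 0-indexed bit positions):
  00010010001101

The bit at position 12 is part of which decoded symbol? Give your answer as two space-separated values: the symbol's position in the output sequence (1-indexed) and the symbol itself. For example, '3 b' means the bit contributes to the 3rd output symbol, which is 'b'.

Answer: 8 p

Derivation:
Bit 0: prefix='0' (no match yet)
Bit 1: prefix='00' -> emit 'g', reset
Bit 2: prefix='0' (no match yet)
Bit 3: prefix='01' -> emit 'p', reset
Bit 4: prefix='0' (no match yet)
Bit 5: prefix='00' -> emit 'g', reset
Bit 6: prefix='1' -> emit 'f', reset
Bit 7: prefix='0' (no match yet)
Bit 8: prefix='00' -> emit 'g', reset
Bit 9: prefix='0' (no match yet)
Bit 10: prefix='01' -> emit 'p', reset
Bit 11: prefix='1' -> emit 'f', reset
Bit 12: prefix='0' (no match yet)
Bit 13: prefix='01' -> emit 'p', reset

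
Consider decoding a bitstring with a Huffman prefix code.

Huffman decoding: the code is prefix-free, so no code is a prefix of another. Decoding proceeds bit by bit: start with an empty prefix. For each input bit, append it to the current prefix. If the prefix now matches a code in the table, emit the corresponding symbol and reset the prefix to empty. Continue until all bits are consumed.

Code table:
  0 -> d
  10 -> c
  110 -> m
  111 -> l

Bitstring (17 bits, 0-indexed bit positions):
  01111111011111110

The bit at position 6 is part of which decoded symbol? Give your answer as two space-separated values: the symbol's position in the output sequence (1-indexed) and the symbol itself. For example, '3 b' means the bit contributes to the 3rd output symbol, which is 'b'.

Answer: 3 l

Derivation:
Bit 0: prefix='0' -> emit 'd', reset
Bit 1: prefix='1' (no match yet)
Bit 2: prefix='11' (no match yet)
Bit 3: prefix='111' -> emit 'l', reset
Bit 4: prefix='1' (no match yet)
Bit 5: prefix='11' (no match yet)
Bit 6: prefix='111' -> emit 'l', reset
Bit 7: prefix='1' (no match yet)
Bit 8: prefix='10' -> emit 'c', reset
Bit 9: prefix='1' (no match yet)
Bit 10: prefix='11' (no match yet)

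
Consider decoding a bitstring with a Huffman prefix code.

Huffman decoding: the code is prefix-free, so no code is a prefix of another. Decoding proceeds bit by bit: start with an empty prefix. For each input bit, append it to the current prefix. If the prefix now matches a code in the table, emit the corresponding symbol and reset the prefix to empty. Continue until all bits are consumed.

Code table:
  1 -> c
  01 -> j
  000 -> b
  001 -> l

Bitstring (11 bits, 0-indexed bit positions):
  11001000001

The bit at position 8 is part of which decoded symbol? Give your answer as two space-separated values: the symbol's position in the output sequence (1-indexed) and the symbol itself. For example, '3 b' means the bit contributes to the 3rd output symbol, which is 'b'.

Answer: 5 l

Derivation:
Bit 0: prefix='1' -> emit 'c', reset
Bit 1: prefix='1' -> emit 'c', reset
Bit 2: prefix='0' (no match yet)
Bit 3: prefix='00' (no match yet)
Bit 4: prefix='001' -> emit 'l', reset
Bit 5: prefix='0' (no match yet)
Bit 6: prefix='00' (no match yet)
Bit 7: prefix='000' -> emit 'b', reset
Bit 8: prefix='0' (no match yet)
Bit 9: prefix='00' (no match yet)
Bit 10: prefix='001' -> emit 'l', reset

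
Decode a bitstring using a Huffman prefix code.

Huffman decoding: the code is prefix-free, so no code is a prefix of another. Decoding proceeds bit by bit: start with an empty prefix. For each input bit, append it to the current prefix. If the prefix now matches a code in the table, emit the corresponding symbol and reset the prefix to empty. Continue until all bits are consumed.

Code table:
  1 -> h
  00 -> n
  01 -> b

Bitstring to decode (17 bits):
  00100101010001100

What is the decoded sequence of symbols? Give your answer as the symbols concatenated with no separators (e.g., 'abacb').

Answer: nhnhbbnbhn

Derivation:
Bit 0: prefix='0' (no match yet)
Bit 1: prefix='00' -> emit 'n', reset
Bit 2: prefix='1' -> emit 'h', reset
Bit 3: prefix='0' (no match yet)
Bit 4: prefix='00' -> emit 'n', reset
Bit 5: prefix='1' -> emit 'h', reset
Bit 6: prefix='0' (no match yet)
Bit 7: prefix='01' -> emit 'b', reset
Bit 8: prefix='0' (no match yet)
Bit 9: prefix='01' -> emit 'b', reset
Bit 10: prefix='0' (no match yet)
Bit 11: prefix='00' -> emit 'n', reset
Bit 12: prefix='0' (no match yet)
Bit 13: prefix='01' -> emit 'b', reset
Bit 14: prefix='1' -> emit 'h', reset
Bit 15: prefix='0' (no match yet)
Bit 16: prefix='00' -> emit 'n', reset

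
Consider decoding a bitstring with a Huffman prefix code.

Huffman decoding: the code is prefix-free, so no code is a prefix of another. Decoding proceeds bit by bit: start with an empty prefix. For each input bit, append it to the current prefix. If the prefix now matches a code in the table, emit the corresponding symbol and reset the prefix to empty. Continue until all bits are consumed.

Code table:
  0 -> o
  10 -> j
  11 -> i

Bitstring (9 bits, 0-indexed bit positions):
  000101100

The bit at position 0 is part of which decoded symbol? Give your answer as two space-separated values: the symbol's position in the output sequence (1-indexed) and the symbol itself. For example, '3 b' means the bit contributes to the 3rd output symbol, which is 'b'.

Bit 0: prefix='0' -> emit 'o', reset
Bit 1: prefix='0' -> emit 'o', reset
Bit 2: prefix='0' -> emit 'o', reset
Bit 3: prefix='1' (no match yet)
Bit 4: prefix='10' -> emit 'j', reset

Answer: 1 o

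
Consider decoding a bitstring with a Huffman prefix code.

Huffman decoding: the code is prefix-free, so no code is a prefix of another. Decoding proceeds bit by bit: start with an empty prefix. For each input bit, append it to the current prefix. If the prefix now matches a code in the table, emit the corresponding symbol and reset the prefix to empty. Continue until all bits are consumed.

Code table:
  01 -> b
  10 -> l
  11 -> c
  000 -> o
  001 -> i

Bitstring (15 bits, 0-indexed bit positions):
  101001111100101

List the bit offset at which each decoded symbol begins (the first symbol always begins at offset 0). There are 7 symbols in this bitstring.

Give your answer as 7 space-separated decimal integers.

Answer: 0 2 4 6 8 10 13

Derivation:
Bit 0: prefix='1' (no match yet)
Bit 1: prefix='10' -> emit 'l', reset
Bit 2: prefix='1' (no match yet)
Bit 3: prefix='10' -> emit 'l', reset
Bit 4: prefix='0' (no match yet)
Bit 5: prefix='01' -> emit 'b', reset
Bit 6: prefix='1' (no match yet)
Bit 7: prefix='11' -> emit 'c', reset
Bit 8: prefix='1' (no match yet)
Bit 9: prefix='11' -> emit 'c', reset
Bit 10: prefix='0' (no match yet)
Bit 11: prefix='00' (no match yet)
Bit 12: prefix='001' -> emit 'i', reset
Bit 13: prefix='0' (no match yet)
Bit 14: prefix='01' -> emit 'b', reset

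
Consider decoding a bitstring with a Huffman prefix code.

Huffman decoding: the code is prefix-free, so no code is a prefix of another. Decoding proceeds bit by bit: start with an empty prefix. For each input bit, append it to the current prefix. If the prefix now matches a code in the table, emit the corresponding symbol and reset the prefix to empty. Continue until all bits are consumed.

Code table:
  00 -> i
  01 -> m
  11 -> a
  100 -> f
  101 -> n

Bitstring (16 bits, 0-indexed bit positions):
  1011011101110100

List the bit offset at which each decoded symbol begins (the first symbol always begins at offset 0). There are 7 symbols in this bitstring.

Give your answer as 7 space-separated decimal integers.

Answer: 0 3 6 8 10 12 14

Derivation:
Bit 0: prefix='1' (no match yet)
Bit 1: prefix='10' (no match yet)
Bit 2: prefix='101' -> emit 'n', reset
Bit 3: prefix='1' (no match yet)
Bit 4: prefix='10' (no match yet)
Bit 5: prefix='101' -> emit 'n', reset
Bit 6: prefix='1' (no match yet)
Bit 7: prefix='11' -> emit 'a', reset
Bit 8: prefix='0' (no match yet)
Bit 9: prefix='01' -> emit 'm', reset
Bit 10: prefix='1' (no match yet)
Bit 11: prefix='11' -> emit 'a', reset
Bit 12: prefix='0' (no match yet)
Bit 13: prefix='01' -> emit 'm', reset
Bit 14: prefix='0' (no match yet)
Bit 15: prefix='00' -> emit 'i', reset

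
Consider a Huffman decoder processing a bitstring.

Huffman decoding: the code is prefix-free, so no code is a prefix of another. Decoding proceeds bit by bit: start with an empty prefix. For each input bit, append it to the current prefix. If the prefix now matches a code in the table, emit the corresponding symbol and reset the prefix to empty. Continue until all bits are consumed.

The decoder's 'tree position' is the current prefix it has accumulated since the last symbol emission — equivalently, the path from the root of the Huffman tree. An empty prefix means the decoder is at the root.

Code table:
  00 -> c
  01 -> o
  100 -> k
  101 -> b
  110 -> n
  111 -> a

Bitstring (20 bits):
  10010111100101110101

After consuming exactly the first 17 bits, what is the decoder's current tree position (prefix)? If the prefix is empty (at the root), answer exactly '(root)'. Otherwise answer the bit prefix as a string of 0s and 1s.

Bit 0: prefix='1' (no match yet)
Bit 1: prefix='10' (no match yet)
Bit 2: prefix='100' -> emit 'k', reset
Bit 3: prefix='1' (no match yet)
Bit 4: prefix='10' (no match yet)
Bit 5: prefix='101' -> emit 'b', reset
Bit 6: prefix='1' (no match yet)
Bit 7: prefix='11' (no match yet)
Bit 8: prefix='111' -> emit 'a', reset
Bit 9: prefix='0' (no match yet)
Bit 10: prefix='00' -> emit 'c', reset
Bit 11: prefix='1' (no match yet)
Bit 12: prefix='10' (no match yet)
Bit 13: prefix='101' -> emit 'b', reset
Bit 14: prefix='1' (no match yet)
Bit 15: prefix='11' (no match yet)
Bit 16: prefix='110' -> emit 'n', reset

Answer: (root)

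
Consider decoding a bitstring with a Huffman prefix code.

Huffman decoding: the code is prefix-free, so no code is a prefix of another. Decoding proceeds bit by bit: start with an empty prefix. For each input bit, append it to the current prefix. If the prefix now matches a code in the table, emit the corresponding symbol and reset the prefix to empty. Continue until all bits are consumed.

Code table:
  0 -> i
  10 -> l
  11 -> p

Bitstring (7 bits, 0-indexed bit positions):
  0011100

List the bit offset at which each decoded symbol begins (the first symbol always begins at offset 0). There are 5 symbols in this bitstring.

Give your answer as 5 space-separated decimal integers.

Answer: 0 1 2 4 6

Derivation:
Bit 0: prefix='0' -> emit 'i', reset
Bit 1: prefix='0' -> emit 'i', reset
Bit 2: prefix='1' (no match yet)
Bit 3: prefix='11' -> emit 'p', reset
Bit 4: prefix='1' (no match yet)
Bit 5: prefix='10' -> emit 'l', reset
Bit 6: prefix='0' -> emit 'i', reset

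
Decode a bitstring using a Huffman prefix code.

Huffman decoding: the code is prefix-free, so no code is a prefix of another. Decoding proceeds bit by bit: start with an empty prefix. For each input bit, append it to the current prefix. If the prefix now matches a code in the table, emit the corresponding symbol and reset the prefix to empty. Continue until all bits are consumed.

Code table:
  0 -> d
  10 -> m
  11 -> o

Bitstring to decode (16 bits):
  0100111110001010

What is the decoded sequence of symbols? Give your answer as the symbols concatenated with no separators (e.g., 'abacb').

Answer: dmdoomddmm

Derivation:
Bit 0: prefix='0' -> emit 'd', reset
Bit 1: prefix='1' (no match yet)
Bit 2: prefix='10' -> emit 'm', reset
Bit 3: prefix='0' -> emit 'd', reset
Bit 4: prefix='1' (no match yet)
Bit 5: prefix='11' -> emit 'o', reset
Bit 6: prefix='1' (no match yet)
Bit 7: prefix='11' -> emit 'o', reset
Bit 8: prefix='1' (no match yet)
Bit 9: prefix='10' -> emit 'm', reset
Bit 10: prefix='0' -> emit 'd', reset
Bit 11: prefix='0' -> emit 'd', reset
Bit 12: prefix='1' (no match yet)
Bit 13: prefix='10' -> emit 'm', reset
Bit 14: prefix='1' (no match yet)
Bit 15: prefix='10' -> emit 'm', reset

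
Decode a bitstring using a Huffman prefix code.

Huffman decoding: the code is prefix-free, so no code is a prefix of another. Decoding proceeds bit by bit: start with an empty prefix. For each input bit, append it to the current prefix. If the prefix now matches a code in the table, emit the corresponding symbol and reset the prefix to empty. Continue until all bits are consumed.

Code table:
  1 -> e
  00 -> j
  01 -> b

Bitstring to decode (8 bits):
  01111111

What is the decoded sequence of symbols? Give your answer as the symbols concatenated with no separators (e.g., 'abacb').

Answer: beeeeee

Derivation:
Bit 0: prefix='0' (no match yet)
Bit 1: prefix='01' -> emit 'b', reset
Bit 2: prefix='1' -> emit 'e', reset
Bit 3: prefix='1' -> emit 'e', reset
Bit 4: prefix='1' -> emit 'e', reset
Bit 5: prefix='1' -> emit 'e', reset
Bit 6: prefix='1' -> emit 'e', reset
Bit 7: prefix='1' -> emit 'e', reset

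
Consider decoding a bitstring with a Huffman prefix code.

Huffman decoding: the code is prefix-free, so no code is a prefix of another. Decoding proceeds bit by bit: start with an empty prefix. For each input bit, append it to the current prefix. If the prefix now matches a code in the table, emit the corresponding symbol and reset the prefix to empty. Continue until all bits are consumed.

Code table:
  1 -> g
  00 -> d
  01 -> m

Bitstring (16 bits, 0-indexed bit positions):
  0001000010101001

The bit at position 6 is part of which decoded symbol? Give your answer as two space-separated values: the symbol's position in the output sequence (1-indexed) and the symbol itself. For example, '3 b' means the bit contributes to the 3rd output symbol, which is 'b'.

Answer: 4 d

Derivation:
Bit 0: prefix='0' (no match yet)
Bit 1: prefix='00' -> emit 'd', reset
Bit 2: prefix='0' (no match yet)
Bit 3: prefix='01' -> emit 'm', reset
Bit 4: prefix='0' (no match yet)
Bit 5: prefix='00' -> emit 'd', reset
Bit 6: prefix='0' (no match yet)
Bit 7: prefix='00' -> emit 'd', reset
Bit 8: prefix='1' -> emit 'g', reset
Bit 9: prefix='0' (no match yet)
Bit 10: prefix='01' -> emit 'm', reset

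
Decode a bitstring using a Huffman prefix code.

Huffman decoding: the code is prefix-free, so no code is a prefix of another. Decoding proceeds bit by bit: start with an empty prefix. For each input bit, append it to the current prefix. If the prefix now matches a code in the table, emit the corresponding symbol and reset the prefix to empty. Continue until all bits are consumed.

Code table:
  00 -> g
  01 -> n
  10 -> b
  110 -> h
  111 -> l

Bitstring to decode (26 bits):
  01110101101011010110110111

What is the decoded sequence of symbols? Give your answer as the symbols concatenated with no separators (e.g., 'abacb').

Bit 0: prefix='0' (no match yet)
Bit 1: prefix='01' -> emit 'n', reset
Bit 2: prefix='1' (no match yet)
Bit 3: prefix='11' (no match yet)
Bit 4: prefix='110' -> emit 'h', reset
Bit 5: prefix='1' (no match yet)
Bit 6: prefix='10' -> emit 'b', reset
Bit 7: prefix='1' (no match yet)
Bit 8: prefix='11' (no match yet)
Bit 9: prefix='110' -> emit 'h', reset
Bit 10: prefix='1' (no match yet)
Bit 11: prefix='10' -> emit 'b', reset
Bit 12: prefix='1' (no match yet)
Bit 13: prefix='11' (no match yet)
Bit 14: prefix='110' -> emit 'h', reset
Bit 15: prefix='1' (no match yet)
Bit 16: prefix='10' -> emit 'b', reset
Bit 17: prefix='1' (no match yet)
Bit 18: prefix='11' (no match yet)
Bit 19: prefix='110' -> emit 'h', reset
Bit 20: prefix='1' (no match yet)
Bit 21: prefix='11' (no match yet)
Bit 22: prefix='110' -> emit 'h', reset
Bit 23: prefix='1' (no match yet)
Bit 24: prefix='11' (no match yet)
Bit 25: prefix='111' -> emit 'l', reset

Answer: nhbhbhbhhl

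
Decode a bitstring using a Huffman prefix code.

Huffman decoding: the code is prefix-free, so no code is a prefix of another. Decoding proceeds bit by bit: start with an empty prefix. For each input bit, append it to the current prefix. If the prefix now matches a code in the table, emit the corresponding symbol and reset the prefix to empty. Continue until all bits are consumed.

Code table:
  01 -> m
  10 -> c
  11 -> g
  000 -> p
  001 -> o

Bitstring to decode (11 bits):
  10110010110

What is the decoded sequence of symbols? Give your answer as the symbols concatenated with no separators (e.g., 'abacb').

Bit 0: prefix='1' (no match yet)
Bit 1: prefix='10' -> emit 'c', reset
Bit 2: prefix='1' (no match yet)
Bit 3: prefix='11' -> emit 'g', reset
Bit 4: prefix='0' (no match yet)
Bit 5: prefix='00' (no match yet)
Bit 6: prefix='001' -> emit 'o', reset
Bit 7: prefix='0' (no match yet)
Bit 8: prefix='01' -> emit 'm', reset
Bit 9: prefix='1' (no match yet)
Bit 10: prefix='10' -> emit 'c', reset

Answer: cgomc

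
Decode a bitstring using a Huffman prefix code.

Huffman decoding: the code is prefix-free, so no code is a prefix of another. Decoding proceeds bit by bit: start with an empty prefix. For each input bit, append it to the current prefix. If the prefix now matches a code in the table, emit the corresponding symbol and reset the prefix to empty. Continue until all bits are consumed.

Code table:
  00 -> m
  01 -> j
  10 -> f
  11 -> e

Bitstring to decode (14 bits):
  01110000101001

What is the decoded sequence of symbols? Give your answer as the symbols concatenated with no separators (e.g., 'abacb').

Bit 0: prefix='0' (no match yet)
Bit 1: prefix='01' -> emit 'j', reset
Bit 2: prefix='1' (no match yet)
Bit 3: prefix='11' -> emit 'e', reset
Bit 4: prefix='0' (no match yet)
Bit 5: prefix='00' -> emit 'm', reset
Bit 6: prefix='0' (no match yet)
Bit 7: prefix='00' -> emit 'm', reset
Bit 8: prefix='1' (no match yet)
Bit 9: prefix='10' -> emit 'f', reset
Bit 10: prefix='1' (no match yet)
Bit 11: prefix='10' -> emit 'f', reset
Bit 12: prefix='0' (no match yet)
Bit 13: prefix='01' -> emit 'j', reset

Answer: jemmffj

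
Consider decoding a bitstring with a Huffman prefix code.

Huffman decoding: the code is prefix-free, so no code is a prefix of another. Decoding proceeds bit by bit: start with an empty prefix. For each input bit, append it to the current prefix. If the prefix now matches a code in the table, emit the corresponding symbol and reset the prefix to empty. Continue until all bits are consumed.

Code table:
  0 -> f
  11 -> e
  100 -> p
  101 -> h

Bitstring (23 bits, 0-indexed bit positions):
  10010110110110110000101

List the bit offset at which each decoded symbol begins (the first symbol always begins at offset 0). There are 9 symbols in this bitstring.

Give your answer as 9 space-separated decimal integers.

Bit 0: prefix='1' (no match yet)
Bit 1: prefix='10' (no match yet)
Bit 2: prefix='100' -> emit 'p', reset
Bit 3: prefix='1' (no match yet)
Bit 4: prefix='10' (no match yet)
Bit 5: prefix='101' -> emit 'h', reset
Bit 6: prefix='1' (no match yet)
Bit 7: prefix='10' (no match yet)
Bit 8: prefix='101' -> emit 'h', reset
Bit 9: prefix='1' (no match yet)
Bit 10: prefix='10' (no match yet)
Bit 11: prefix='101' -> emit 'h', reset
Bit 12: prefix='1' (no match yet)
Bit 13: prefix='10' (no match yet)
Bit 14: prefix='101' -> emit 'h', reset
Bit 15: prefix='1' (no match yet)
Bit 16: prefix='10' (no match yet)
Bit 17: prefix='100' -> emit 'p', reset
Bit 18: prefix='0' -> emit 'f', reset
Bit 19: prefix='0' -> emit 'f', reset
Bit 20: prefix='1' (no match yet)
Bit 21: prefix='10' (no match yet)
Bit 22: prefix='101' -> emit 'h', reset

Answer: 0 3 6 9 12 15 18 19 20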